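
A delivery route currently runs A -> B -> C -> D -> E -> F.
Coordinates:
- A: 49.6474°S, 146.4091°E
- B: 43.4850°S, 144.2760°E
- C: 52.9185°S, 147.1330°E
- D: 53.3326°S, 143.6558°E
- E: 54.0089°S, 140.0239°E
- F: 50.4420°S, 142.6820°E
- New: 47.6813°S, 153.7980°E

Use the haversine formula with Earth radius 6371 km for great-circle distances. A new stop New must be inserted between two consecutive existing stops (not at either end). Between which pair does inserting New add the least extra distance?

between B and C

Added distance for inserting New between each consecutive pair:
A–B: 755.2 km
B–C: 554.7 km
C–D: 1465.3 km
D–E: 1893.8 km
E–F: 1621.8 km
Smallest added distance is 554.7 km, inserting between B and C.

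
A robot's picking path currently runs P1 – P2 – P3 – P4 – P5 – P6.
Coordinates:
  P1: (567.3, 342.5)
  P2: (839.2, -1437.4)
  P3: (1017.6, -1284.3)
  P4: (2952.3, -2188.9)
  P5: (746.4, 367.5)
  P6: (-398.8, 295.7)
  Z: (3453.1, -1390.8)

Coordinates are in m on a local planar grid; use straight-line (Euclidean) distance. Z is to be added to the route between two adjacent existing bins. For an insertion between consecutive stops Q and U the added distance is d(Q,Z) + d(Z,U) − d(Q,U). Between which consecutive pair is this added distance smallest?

Added distance for inserting Z between each consecutive pair:
P1–P2: 4180.1 m
P2–P3: 4817.1 m
P3–P4: 1244.3 m
P4–P5: 793.3 m
P5–P6: 6285.1 m
Smallest added distance is 793.3 m, inserting between P4 and P5.

between P4 and P5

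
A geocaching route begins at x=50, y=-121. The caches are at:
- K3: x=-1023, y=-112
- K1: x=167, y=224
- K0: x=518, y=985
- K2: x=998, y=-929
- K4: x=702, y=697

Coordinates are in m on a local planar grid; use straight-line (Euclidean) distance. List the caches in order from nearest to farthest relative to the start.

K1, K4, K3, K0, K2

Distances from the start:
K1 x=167, y=224: 364.3 m
K4 x=702, y=697: 1046.1 m
K3 x=-1023, y=-112: 1073.0 m
K0 x=518, y=985: 1200.9 m
K2 x=998, y=-929: 1245.6 m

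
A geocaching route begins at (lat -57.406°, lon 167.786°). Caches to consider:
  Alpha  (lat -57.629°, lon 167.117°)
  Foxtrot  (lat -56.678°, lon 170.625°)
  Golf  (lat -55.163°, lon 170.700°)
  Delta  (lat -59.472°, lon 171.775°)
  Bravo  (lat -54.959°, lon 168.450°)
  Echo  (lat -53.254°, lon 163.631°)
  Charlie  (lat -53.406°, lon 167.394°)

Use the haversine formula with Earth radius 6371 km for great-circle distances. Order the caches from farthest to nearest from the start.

Distance from the start at (lat -57.406°, lon 167.786°) to each:
Echo (lat -53.254°, lon 163.631°): 531.0 km
Charlie (lat -53.406°, lon 167.394°): 445.5 km
Delta (lat -59.472°, lon 171.775°): 326.5 km
Golf (lat -55.163°, lon 170.700°): 307.4 km
Bravo (lat -54.959°, lon 168.450°): 275.2 km
Foxtrot (lat -56.678°, lon 170.625°): 189.8 km
Alpha (lat -57.629°, lon 167.117°): 47.0 km

Echo, Charlie, Delta, Golf, Bravo, Foxtrot, Alpha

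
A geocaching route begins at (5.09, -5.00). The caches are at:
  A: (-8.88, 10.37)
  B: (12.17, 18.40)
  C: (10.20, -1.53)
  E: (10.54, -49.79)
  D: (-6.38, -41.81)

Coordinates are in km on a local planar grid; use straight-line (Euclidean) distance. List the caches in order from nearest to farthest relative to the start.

C, A, B, D, E

Computing each straight-line distance from (5.09, -5.00):
C (10.20, -1.53): 6.2 km
A (-8.88, 10.37): 20.8 km
B (12.17, 18.40): 24.4 km
D (-6.38, -41.81): 38.6 km
E (10.54, -49.79): 45.1 km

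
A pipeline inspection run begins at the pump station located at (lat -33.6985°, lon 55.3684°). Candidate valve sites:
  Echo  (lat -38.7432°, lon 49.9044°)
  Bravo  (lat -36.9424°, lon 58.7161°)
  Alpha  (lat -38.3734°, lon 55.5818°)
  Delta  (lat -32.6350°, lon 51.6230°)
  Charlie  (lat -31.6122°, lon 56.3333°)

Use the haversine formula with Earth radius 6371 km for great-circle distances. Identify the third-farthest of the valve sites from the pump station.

Distance to each, sorted:
Echo: 744.6 km
Alpha: 520.2 km
Bravo: 471.5 km
Delta: 368.1 km
Charlie: 248.9 km
The third-farthest is Bravo at 471.5 km.

Bravo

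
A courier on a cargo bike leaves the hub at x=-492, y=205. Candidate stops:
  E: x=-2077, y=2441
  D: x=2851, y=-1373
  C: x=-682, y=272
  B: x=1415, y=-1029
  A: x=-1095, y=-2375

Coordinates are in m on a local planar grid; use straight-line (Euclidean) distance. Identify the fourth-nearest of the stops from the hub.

Distances from the hub (x=-492, y=205):
C: 201.5 m
B: 2271.4 m
A: 2649.5 m
E: 2740.8 m
D: 3696.7 m
The fourth-nearest is E at 2740.8 m.

E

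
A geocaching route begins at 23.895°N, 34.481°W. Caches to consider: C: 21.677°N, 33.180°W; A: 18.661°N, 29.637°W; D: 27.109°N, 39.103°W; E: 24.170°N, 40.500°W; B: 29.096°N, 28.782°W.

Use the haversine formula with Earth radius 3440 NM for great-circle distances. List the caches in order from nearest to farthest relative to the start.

C, D, E, A, B

Distances from the start:
C 21.677°N, 33.180°W: 151.4 NM
D 27.109°N, 39.103°W: 316.1 NM
E 24.170°N, 40.500°W: 330.4 NM
A 18.661°N, 29.637°W: 414.9 NM
B 29.096°N, 28.782°W: 437.2 NM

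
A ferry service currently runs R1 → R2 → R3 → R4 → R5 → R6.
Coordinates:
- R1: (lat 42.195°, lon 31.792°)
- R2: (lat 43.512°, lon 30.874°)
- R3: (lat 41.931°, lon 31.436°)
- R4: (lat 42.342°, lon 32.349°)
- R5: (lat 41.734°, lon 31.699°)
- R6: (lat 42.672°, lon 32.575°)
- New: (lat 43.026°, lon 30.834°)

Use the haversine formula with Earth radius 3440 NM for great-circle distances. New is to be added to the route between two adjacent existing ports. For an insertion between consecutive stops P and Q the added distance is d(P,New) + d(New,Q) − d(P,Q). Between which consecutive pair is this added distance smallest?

Added distance for inserting New between each consecutive pair:
R1–R2: 5.9 NM
R2–R3: 2.1 NM
R3–R4: 101.9 NM
R4–R5: 118.4 NM
R5–R6: 97.6 NM
Smallest added distance is 2.1 NM, inserting between R2 and R3.

between R2 and R3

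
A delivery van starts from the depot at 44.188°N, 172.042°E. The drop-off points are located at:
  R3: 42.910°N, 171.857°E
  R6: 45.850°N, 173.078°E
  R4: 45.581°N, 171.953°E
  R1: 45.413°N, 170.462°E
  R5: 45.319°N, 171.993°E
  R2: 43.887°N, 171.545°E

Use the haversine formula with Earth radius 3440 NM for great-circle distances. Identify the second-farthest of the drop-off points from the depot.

R1

Distance to each, sorted:
R6: 109.0 NM
R1: 99.7 NM
R4: 83.7 NM
R3: 77.2 NM
R5: 67.9 NM
R2: 28.0 NM
The second-farthest is R1 at 99.7 NM.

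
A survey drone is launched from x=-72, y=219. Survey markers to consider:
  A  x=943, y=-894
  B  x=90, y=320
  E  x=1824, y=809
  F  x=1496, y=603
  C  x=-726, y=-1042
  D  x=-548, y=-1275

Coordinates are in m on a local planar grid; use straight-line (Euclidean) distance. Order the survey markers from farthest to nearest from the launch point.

Distances from the launch point:
E x=1824, y=809: 1985.7 m
F x=1496, y=603: 1614.3 m
D x=-548, y=-1275: 1568.0 m
A x=943, y=-894: 1506.3 m
C x=-726, y=-1042: 1420.5 m
B x=90, y=320: 190.9 m

E, F, D, A, C, B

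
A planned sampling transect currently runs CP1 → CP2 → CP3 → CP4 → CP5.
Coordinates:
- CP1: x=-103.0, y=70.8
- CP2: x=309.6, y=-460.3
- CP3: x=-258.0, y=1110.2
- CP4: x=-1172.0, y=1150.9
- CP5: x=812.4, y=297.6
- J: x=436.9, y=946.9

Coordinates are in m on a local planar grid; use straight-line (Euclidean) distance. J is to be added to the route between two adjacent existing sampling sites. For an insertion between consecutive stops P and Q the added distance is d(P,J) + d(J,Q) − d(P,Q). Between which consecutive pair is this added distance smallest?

Added distance for inserting J between each consecutive pair:
CP1–CP2: 1769.5 m
CP2–CP3: 456.9 m
CP3–CP4: 1420.7 m
CP4–CP5: 211.8 m
Smallest added distance is 211.8 m, inserting between CP4 and CP5.

between CP4 and CP5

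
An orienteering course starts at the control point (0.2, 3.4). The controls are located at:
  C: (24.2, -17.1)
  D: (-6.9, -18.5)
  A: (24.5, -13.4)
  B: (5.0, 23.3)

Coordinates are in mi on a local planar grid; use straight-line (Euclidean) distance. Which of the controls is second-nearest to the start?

D

Distances from the start ((0.2, 3.4)):
B: 20.5 mi
D: 23.0 mi
A: 29.5 mi
C: 31.6 mi
The second-nearest is D at 23.0 mi.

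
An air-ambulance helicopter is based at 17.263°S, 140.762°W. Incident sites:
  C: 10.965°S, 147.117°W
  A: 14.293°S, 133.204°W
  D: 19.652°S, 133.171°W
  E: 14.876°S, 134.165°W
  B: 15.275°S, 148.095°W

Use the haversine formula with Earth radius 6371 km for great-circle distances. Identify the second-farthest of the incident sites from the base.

A

Distance to each, sorted:
C: 979.5 km
A: 873.4 km
D: 843.4 km
B: 813.3 km
E: 753.1 km
The second-farthest is A at 873.4 km.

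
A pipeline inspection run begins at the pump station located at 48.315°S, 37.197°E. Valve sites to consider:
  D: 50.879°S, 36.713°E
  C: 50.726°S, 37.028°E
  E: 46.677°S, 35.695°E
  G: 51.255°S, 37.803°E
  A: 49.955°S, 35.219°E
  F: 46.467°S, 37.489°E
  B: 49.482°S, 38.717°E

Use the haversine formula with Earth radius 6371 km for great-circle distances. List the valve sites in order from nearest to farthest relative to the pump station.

Distances from the pump station:
B 49.482°S, 38.717°E: 170.8 km
F 46.467°S, 37.489°E: 206.7 km
E 46.677°S, 35.695°E: 214.2 km
A 49.955°S, 35.219°E: 232.3 km
C 50.726°S, 37.028°E: 268.4 km
D 50.879°S, 36.713°E: 287.2 km
G 51.255°S, 37.803°E: 329.8 km

B, F, E, A, C, D, G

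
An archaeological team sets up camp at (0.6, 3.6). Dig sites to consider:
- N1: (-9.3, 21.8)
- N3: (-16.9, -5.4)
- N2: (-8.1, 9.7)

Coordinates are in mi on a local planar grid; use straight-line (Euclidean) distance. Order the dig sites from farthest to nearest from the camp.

Distances from the camp:
N1 (-9.3, 21.8): 20.7 mi
N3 (-16.9, -5.4): 19.7 mi
N2 (-8.1, 9.7): 10.6 mi

N1, N3, N2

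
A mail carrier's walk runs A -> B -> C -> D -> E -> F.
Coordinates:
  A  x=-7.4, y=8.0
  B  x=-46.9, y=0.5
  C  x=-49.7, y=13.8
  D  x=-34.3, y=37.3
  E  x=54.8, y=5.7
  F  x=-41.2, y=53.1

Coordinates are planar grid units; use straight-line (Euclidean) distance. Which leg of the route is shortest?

B–C

Leg distances:
A→B: 40.2
B→C: 13.6
C→D: 28.1
D→E: 94.5
E→F: 107.1
The shortest leg is B–C at 13.6.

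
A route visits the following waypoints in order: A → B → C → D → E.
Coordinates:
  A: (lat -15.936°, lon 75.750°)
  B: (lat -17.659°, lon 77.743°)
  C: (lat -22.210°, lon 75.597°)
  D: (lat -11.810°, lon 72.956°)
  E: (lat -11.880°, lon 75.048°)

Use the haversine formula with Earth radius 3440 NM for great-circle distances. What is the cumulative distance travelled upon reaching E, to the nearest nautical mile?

1219 NM

Leg distances:
A→B: 154.3 NM  (cumulative 154.3 NM)
B→C: 298.9 NM  (cumulative 453.2 NM)
C→D: 642.5 NM  (cumulative 1095.7 NM)
D→E: 123.0 NM  (cumulative 1218.7 NM)
Cumulative distance at E ≈ 1219 NM.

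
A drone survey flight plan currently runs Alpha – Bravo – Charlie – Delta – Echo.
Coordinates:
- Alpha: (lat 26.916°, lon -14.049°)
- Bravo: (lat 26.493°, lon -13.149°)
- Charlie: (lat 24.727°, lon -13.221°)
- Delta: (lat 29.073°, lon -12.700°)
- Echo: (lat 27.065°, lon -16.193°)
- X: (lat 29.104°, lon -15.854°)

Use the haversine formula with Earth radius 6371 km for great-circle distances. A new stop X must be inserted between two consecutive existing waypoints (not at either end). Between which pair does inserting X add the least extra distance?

Added distance for inserting X between each consecutive pair:
Alpha–Bravo: 593.7 km
Bravo–Charlie: 749.5 km
Charlie–Delta: 372.7 km
Delta–Echo: 126.6 km
Smallest added distance is 126.6 km, inserting between Delta and Echo.

between Delta and Echo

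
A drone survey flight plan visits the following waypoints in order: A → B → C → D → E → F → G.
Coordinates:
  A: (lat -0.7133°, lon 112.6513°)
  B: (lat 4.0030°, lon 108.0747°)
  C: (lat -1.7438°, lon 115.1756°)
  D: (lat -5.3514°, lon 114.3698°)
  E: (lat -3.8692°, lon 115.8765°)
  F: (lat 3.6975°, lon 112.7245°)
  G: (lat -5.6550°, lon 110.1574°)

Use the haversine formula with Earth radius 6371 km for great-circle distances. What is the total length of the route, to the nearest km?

4381 km

Leg distances:
A→B: 730.5 km  (cumulative 730.5 km)
B→C: 1015.4 km  (cumulative 1745.9 km)
C→D: 411.0 km  (cumulative 2156.9 km)
D→E: 234.6 km  (cumulative 2391.5 km)
E→F: 911.4 km  (cumulative 3302.9 km)
F→G: 1078.3 km  (cumulative 4381.2 km)
Total route length ≈ 4381 km.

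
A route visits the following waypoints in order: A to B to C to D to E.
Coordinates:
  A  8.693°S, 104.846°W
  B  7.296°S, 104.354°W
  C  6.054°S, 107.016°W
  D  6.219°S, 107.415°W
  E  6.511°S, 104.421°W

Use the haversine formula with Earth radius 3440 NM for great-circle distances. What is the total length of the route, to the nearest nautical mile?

Leg distances:
A→B: 88.8 NM  (cumulative 88.8 NM)
B→C: 175.4 NM  (cumulative 264.2 NM)
C→D: 25.8 NM  (cumulative 290.0 NM)
D→E: 179.5 NM  (cumulative 469.5 NM)
Total route length ≈ 470 NM.

470 NM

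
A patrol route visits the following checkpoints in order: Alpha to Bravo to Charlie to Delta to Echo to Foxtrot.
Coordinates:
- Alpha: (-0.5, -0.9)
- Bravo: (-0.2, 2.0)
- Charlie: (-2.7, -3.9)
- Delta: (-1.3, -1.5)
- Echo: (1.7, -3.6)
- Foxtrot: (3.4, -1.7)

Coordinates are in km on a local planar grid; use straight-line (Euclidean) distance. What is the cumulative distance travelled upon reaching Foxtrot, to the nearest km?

18 km

Leg distances:
Alpha→Bravo: 2.9 km  (cumulative 2.9 km)
Bravo→Charlie: 6.4 km  (cumulative 9.3 km)
Charlie→Delta: 2.8 km  (cumulative 12.1 km)
Delta→Echo: 3.7 km  (cumulative 15.8 km)
Echo→Foxtrot: 2.5 km  (cumulative 18.3 km)
Cumulative distance at Foxtrot ≈ 18 km.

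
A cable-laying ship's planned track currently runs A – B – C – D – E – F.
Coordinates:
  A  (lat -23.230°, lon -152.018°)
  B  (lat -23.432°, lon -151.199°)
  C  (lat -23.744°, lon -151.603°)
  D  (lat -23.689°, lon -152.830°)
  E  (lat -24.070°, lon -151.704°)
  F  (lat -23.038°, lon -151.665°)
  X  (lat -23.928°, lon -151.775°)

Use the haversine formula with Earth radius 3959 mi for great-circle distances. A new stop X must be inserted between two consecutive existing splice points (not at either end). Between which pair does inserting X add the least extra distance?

Added distance for inserting X between each consecutive pair:
A–B: 46.9 mi
B–C: 33.3 mi
C–D: 7.7 mi
D–E: 3.6 mi
E–F: 1.3 mi
Smallest added distance is 1.3 mi, inserting between E and F.

between E and F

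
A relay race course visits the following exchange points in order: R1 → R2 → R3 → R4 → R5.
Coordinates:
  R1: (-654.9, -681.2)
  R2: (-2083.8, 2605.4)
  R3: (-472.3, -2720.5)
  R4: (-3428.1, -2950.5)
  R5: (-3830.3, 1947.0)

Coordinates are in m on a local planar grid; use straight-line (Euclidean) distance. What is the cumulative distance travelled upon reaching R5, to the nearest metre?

17027 m

Leg distances:
R1→R2: 3583.8 m  (cumulative 3583.8 m)
R2→R3: 5564.4 m  (cumulative 9148.1 m)
R3→R4: 2964.7 m  (cumulative 12112.9 m)
R4→R5: 4914.0 m  (cumulative 17026.9 m)
Cumulative distance at R5 ≈ 17027 m.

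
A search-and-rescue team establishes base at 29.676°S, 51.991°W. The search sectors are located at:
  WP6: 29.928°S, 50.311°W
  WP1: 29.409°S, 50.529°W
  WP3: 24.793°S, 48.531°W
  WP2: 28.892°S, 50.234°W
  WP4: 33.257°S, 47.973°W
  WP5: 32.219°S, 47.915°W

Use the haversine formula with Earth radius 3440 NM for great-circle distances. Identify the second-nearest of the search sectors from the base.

Distances from the base (29.676°S, 51.991°W):
WP1: 78.0 NM
WP6: 88.8 NM
WP2: 103.3 NM
WP5: 259.5 NM
WP4: 297.5 NM
WP3: 346.4 NM
The second-nearest is WP6 at 88.8 NM.

WP6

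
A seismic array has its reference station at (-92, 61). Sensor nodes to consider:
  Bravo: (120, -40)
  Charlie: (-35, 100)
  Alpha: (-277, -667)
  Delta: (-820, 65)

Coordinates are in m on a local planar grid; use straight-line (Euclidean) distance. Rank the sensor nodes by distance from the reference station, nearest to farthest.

Charlie, Bravo, Delta, Alpha

Distance from the reference station at (-92, 61) to each:
Charlie (-35, 100): 69.1 m
Bravo (120, -40): 234.8 m
Delta (-820, 65): 728.0 m
Alpha (-277, -667): 751.1 m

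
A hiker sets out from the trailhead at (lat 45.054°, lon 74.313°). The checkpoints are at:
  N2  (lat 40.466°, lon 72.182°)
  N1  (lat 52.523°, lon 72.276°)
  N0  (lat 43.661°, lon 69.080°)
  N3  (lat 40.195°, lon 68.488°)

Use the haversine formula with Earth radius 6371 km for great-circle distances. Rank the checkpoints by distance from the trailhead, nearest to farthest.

N0, N2, N3, N1

Computing each great-circle distance from (lat 45.054°, lon 74.313°):
N0 (lat 43.661°, lon 69.080°): 443.8 km
N2 (lat 40.466°, lon 72.182°): 539.0 km
N3 (lat 40.195°, lon 68.488°): 720.1 km
N1 (lat 52.523°, lon 72.276°): 843.7 km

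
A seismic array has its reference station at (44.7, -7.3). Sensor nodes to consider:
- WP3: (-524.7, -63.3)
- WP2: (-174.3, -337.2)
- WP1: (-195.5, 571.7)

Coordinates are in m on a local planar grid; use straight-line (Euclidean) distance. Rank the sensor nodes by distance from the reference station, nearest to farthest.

Distance from the reference station at (44.7, -7.3) to each:
WP2 (-174.3, -337.2): 396.0 m
WP3 (-524.7, -63.3): 572.1 m
WP1 (-195.5, 571.7): 626.8 m

WP2, WP3, WP1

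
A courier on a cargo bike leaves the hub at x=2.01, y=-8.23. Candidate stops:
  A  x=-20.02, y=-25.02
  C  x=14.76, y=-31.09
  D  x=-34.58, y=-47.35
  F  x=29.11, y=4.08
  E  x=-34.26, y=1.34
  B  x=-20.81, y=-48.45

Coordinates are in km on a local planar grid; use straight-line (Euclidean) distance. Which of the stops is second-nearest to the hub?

A

Distances from the hub (x=2.01, y=-8.23):
C: 26.2 km
A: 27.7 km
F: 29.8 km
E: 37.5 km
B: 46.2 km
D: 53.6 km
The second-nearest is A at 27.7 km.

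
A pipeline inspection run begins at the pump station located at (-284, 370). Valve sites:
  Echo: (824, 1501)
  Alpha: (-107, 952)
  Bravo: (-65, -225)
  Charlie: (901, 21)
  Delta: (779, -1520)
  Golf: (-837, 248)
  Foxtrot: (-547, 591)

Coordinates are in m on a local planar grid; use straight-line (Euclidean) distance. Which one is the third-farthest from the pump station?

Distances from the pump station ((-284, 370)):
Delta: 2168.4 m
Echo: 1583.3 m
Charlie: 1235.3 m
Bravo: 634.0 m
Alpha: 608.3 m
Golf: 566.3 m
Foxtrot: 343.5 m
The third-farthest is Charlie at 1235.3 m.

Charlie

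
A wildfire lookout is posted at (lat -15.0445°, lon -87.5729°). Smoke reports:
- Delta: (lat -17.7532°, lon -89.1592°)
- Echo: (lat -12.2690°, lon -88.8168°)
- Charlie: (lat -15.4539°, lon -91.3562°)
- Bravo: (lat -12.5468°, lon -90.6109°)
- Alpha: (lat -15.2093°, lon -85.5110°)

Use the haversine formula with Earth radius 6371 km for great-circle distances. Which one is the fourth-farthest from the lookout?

Echo

Distances from the lookout ((lat -15.0445°, lon -87.5729°)):
Bravo: 429.8 km
Charlie: 408.4 km
Delta: 345.5 km
Echo: 336.6 km
Alpha: 222.1 km
The fourth-farthest is Echo at 336.6 km.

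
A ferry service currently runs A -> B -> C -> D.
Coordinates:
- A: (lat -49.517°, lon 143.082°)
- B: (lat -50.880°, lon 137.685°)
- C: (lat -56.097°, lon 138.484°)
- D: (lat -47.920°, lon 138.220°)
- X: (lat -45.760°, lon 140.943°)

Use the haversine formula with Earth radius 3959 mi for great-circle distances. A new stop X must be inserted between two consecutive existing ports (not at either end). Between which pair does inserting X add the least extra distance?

Added distance for inserting X between each consecutive pair:
A–B: 405.5 mi
B–C: 744.2 mi
C–D: 354.1 mi
Smallest added distance is 354.1 mi, inserting between C and D.

between C and D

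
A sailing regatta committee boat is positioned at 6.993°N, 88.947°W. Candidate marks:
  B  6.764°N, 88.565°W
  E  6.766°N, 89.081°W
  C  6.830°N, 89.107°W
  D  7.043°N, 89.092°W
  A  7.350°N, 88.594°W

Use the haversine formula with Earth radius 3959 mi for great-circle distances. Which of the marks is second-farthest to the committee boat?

B

Distance to each, sorted:
A: 34.6 mi
B: 30.6 mi
E: 18.2 mi
C: 15.7 mi
D: 10.5 mi
The second-farthest is B at 30.6 mi.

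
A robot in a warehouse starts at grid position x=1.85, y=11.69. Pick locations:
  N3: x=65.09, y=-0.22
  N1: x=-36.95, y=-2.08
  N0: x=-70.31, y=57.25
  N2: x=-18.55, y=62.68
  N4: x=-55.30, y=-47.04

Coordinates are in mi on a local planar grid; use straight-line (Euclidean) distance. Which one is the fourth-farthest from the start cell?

Distances from the start cell (x=1.85, y=11.69):
N0: 85.3 mi
N4: 81.9 mi
N3: 64.4 mi
N2: 54.9 mi
N1: 41.2 mi
The fourth-farthest is N2 at 54.9 mi.

N2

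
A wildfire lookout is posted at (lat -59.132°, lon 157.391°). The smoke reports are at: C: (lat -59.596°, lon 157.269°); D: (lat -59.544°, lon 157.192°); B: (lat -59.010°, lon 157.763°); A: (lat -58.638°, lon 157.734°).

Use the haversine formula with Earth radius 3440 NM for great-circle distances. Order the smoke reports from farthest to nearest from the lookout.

Distances from the lookout:
A (lat -58.638°, lon 157.734°): 31.5 NM
C (lat -59.596°, lon 157.269°): 28.1 NM
D (lat -59.544°, lon 157.192°): 25.5 NM
B (lat -59.010°, lon 157.763°): 13.6 NM

A, C, D, B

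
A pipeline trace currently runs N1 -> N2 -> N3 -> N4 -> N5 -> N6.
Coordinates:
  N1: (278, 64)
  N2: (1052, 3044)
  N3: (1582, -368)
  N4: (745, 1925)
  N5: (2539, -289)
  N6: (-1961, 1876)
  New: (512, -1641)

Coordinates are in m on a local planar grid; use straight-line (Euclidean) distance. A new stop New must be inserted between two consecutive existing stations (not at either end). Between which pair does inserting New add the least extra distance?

between N5 and N6

Added distance for inserting New between each consecutive pair:
N1–N2: 3358.1 m
N2–N3: 2926.1 m
N3–N4: 2795.6 m
N4–N5: 3160.5 m
N5–N6: 1742.2 m
Smallest added distance is 1742.2 m, inserting between N5 and N6.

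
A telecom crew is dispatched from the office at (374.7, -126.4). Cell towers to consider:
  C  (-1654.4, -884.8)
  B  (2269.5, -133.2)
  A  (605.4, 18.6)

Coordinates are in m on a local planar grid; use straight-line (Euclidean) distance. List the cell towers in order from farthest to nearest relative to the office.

Distance from the office at (374.7, -126.4) to each:
C (-1654.4, -884.8): 2166.2 m
B (2269.5, -133.2): 1894.8 m
A (605.4, 18.6): 272.5 m

C, B, A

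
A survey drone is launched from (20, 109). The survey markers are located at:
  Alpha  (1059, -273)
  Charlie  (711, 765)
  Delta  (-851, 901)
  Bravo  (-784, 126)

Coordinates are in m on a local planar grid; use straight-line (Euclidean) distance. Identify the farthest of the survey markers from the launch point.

Delta

Distances from the launch point ((20, 109)):
Delta: 1177.2 m
Alpha: 1107.0 m
Charlie: 952.8 m
Bravo: 804.2 m
The farthest is Delta at 1177.2 m.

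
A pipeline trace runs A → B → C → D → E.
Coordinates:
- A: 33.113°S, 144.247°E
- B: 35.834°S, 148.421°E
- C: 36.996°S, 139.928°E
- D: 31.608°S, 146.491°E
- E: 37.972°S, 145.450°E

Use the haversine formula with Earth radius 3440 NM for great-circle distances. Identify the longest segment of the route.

C–D

Leg distances:
A→B: 263.3 NM
B→C: 416.1 NM
C→D: 458.7 NM
D→E: 385.5 NM
The longest leg is C–D at 458.7 NM.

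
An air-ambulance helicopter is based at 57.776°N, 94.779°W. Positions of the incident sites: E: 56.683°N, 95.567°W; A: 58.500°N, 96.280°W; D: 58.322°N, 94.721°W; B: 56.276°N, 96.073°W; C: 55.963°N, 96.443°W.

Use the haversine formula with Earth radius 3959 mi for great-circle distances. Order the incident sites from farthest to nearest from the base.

C, B, E, A, D

Distances from the base:
C 55.963°N, 96.443°W: 140.1 mi
B 56.276°N, 96.073°W: 114.5 mi
E 56.683°N, 95.567°W: 81.1 mi
A 58.500°N, 96.280°W: 74.2 mi
D 58.322°N, 94.721°W: 37.8 mi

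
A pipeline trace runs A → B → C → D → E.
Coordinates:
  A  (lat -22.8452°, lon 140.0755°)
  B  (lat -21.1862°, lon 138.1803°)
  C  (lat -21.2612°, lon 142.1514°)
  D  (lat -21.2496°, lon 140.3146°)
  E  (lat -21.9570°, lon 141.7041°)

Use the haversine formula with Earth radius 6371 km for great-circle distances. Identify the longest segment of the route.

Leg distances:
A→B: 268.7 km
B→C: 411.7 km
C→D: 190.4 km
D→E: 163.8 km
The longest leg is B–C at 411.7 km.

B–C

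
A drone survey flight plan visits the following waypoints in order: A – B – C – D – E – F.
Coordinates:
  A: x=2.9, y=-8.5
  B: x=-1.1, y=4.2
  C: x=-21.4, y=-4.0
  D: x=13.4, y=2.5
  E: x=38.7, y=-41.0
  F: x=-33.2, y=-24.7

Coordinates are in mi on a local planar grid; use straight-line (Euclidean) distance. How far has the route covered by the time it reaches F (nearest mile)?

195 mi

Leg distances:
A→B: 13.3 mi  (cumulative 13.3 mi)
B→C: 21.9 mi  (cumulative 35.2 mi)
C→D: 35.4 mi  (cumulative 70.6 mi)
D→E: 50.3 mi  (cumulative 120.9 mi)
E→F: 73.7 mi  (cumulative 194.7 mi)
Cumulative distance at F ≈ 195 mi.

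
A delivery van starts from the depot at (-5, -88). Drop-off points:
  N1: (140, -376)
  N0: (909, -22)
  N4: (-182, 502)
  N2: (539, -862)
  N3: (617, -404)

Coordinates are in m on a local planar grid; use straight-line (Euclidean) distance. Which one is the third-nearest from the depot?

N3

Distance to each, sorted:
N1: 322.4 m
N4: 616.0 m
N3: 697.7 m
N0: 916.4 m
N2: 946.1 m
The third-nearest is N3 at 697.7 m.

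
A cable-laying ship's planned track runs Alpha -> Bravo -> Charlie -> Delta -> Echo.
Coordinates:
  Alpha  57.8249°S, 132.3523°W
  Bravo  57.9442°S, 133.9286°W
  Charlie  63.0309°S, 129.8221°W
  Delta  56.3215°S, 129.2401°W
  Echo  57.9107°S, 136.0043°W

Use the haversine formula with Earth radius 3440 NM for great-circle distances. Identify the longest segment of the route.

Leg distances:
Alpha→Bravo: 50.8 NM
Bravo→Charlie: 328.5 NM
Charlie→Delta: 403.2 NM
Delta→Echo: 240.1 NM
The longest leg is Charlie–Delta at 403.2 NM.

Charlie–Delta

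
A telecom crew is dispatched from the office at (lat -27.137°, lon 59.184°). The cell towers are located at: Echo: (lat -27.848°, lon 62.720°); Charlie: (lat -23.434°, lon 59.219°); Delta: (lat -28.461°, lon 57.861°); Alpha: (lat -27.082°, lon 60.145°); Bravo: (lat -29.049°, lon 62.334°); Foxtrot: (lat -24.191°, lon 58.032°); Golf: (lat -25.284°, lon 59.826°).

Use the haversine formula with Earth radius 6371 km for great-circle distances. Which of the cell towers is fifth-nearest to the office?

Echo

Distance to each, sorted:
Alpha: 95.3 km
Delta: 196.5 km
Golf: 215.8 km
Foxtrot: 347.3 km
Echo: 357.6 km
Bravo: 375.0 km
Charlie: 411.8 km
The fifth-nearest is Echo at 357.6 km.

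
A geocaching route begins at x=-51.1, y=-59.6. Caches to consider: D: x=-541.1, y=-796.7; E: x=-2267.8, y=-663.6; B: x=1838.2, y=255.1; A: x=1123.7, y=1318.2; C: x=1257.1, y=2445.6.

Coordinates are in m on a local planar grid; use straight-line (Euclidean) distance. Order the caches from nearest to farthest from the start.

D, A, B, E, C

Distances from the start:
D x=-541.1, y=-796.7: 885.1 m
A x=1123.7, y=1318.2: 1810.7 m
B x=1838.2, y=255.1: 1915.3 m
E x=-2267.8, y=-663.6: 2297.5 m
C x=1257.1, y=2445.6: 2826.2 m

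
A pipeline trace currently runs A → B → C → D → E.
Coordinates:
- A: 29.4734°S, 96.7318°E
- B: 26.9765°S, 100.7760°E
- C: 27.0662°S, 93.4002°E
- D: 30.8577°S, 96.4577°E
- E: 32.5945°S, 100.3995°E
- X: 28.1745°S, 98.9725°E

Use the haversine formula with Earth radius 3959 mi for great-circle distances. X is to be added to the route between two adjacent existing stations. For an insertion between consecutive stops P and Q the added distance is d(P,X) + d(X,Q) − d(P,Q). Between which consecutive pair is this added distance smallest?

between A and B

Added distance for inserting X between each consecutive pair:
A–B: 0.1 mi
B–C: 33.6 mi
C–D: 268.2 mi
D–E: 295.4 mi
Smallest added distance is 0.1 mi, inserting between A and B.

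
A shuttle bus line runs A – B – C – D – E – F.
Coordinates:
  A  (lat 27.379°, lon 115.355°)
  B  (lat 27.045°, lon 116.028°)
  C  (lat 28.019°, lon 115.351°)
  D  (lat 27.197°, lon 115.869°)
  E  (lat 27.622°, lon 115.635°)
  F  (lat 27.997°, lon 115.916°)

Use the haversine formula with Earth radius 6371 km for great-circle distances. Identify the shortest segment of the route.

Leg distances:
A→B: 76.2 km
B→C: 127.2 km
C→D: 104.7 km
D→E: 52.6 km
E→F: 50.0 km
The shortest leg is E–F at 50.0 km.

E–F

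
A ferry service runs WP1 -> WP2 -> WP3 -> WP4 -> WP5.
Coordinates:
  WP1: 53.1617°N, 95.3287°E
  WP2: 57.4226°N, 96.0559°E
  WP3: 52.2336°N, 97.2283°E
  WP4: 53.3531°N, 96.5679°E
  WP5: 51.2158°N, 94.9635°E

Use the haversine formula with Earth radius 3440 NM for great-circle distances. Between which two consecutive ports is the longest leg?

Leg distances:
WP1→WP2: 257.0 NM
WP2→WP3: 314.2 NM
WP3→WP4: 71.4 NM
WP4→WP5: 141.2 NM
The longest leg is WP2–WP3 at 314.2 NM.

WP2–WP3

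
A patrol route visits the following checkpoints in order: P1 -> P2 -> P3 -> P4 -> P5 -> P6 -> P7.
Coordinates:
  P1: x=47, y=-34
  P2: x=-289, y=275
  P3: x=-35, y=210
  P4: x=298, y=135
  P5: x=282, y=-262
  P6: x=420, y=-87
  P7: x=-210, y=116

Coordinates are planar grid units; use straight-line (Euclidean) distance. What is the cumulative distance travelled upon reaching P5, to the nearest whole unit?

1457

Leg distances:
P1→P2: 456.5  (cumulative 456.5)
P2→P3: 262.2  (cumulative 718.7)
P3→P4: 341.3  (cumulative 1060.0)
P4→P5: 397.3  (cumulative 1457.3)
Cumulative distance at P5 ≈ 1457.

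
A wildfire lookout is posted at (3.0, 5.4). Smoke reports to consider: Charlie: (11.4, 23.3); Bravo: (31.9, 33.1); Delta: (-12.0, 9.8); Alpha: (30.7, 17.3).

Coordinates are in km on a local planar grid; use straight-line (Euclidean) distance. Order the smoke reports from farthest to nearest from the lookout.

Bravo, Alpha, Charlie, Delta

Distance from the lookout at (3.0, 5.4) to each:
Bravo (31.9, 33.1): 40.0 km
Alpha (30.7, 17.3): 30.1 km
Charlie (11.4, 23.3): 19.8 km
Delta (-12.0, 9.8): 15.6 km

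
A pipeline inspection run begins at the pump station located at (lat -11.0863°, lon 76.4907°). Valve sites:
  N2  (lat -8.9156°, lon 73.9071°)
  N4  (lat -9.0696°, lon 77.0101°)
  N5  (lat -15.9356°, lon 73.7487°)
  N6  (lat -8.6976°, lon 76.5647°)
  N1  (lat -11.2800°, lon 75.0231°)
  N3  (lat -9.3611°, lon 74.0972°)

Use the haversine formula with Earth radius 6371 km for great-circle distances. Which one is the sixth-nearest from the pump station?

N5

Distances from the pump station ((lat -11.0863°, lon 76.4907°)):
N1: 161.5 km
N4: 231.3 km
N6: 265.7 km
N3: 324.6 km
N2: 371.9 km
N5: 615.3 km
The sixth-nearest is N5 at 615.3 km.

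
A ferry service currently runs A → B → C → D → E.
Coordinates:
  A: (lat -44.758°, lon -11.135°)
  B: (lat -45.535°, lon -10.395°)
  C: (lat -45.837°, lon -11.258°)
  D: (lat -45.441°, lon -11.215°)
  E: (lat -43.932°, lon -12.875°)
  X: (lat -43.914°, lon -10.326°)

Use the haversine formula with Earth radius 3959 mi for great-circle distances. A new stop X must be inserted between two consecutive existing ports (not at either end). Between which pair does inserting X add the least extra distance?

Added distance for inserting X between each consecutive pair:
A–B: 118.1 mi
B–C: 206.0 mi
C–D: 227.2 mi
D–E: 108.7 mi
Smallest added distance is 108.7 mi, inserting between D and E.

between D and E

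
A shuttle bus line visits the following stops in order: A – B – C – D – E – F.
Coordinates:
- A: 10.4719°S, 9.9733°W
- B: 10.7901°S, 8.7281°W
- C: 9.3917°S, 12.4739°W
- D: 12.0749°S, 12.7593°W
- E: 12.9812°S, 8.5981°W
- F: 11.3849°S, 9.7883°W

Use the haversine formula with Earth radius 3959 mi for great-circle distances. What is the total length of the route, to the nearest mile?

Leg distances:
A→B: 87.4 mi  (cumulative 87.4 mi)
B→C: 272.5 mi  (cumulative 359.9 mi)
C→D: 186.4 mi  (cumulative 546.3 mi)
D→E: 287.6 mi  (cumulative 833.9 mi)
E→F: 136.5 mi  (cumulative 970.4 mi)
Total route length ≈ 970 mi.

970 mi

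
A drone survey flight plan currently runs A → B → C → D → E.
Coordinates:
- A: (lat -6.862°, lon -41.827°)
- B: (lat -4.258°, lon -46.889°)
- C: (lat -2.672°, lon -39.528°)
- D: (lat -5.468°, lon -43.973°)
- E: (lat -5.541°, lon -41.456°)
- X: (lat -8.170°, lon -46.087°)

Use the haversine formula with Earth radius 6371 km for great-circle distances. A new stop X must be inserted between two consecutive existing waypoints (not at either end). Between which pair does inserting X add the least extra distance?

between A and B

Added distance for inserting X between each consecutive pair:
A–B: 305.0 km
B–C: 557.1 km
C–D: 746.6 km
D–E: 690.6 km
Smallest added distance is 305.0 km, inserting between A and B.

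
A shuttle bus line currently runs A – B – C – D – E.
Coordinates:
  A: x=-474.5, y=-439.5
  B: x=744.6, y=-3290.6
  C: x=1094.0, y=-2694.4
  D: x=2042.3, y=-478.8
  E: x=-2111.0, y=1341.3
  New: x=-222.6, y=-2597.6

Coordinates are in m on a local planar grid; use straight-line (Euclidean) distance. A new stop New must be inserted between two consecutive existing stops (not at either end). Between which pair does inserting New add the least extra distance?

between A and B

Added distance for inserting New between each consecutive pair:
A–B: 261.8 m
B–C: 1819.0 m
C–D: 2011.6 m
D–E: 2935.0 m
Smallest added distance is 261.8 m, inserting between A and B.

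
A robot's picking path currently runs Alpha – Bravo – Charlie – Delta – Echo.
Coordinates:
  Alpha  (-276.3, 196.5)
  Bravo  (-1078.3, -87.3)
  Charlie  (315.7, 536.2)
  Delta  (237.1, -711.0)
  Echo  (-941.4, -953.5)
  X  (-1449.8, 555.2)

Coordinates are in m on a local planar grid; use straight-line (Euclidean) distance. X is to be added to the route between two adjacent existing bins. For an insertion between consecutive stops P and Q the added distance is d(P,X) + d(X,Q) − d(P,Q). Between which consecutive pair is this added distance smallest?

Added distance for inserting X between each consecutive pair:
Alpha–Bravo: 1118.5 m
Bravo–Charlie: 980.7 m
Charlie–Delta: 2625.2 m
Delta–Echo: 2498.1 m
Smallest added distance is 980.7 m, inserting between Bravo and Charlie.

between Bravo and Charlie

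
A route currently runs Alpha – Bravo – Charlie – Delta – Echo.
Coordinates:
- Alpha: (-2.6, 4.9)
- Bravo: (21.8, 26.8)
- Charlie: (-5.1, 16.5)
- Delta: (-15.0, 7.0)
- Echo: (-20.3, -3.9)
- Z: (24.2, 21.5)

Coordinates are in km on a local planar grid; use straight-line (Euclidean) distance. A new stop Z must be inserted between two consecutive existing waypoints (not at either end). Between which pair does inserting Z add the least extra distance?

Added distance for inserting Z between each consecutive pair:
Alpha–Bravo: 4.6 km
Bravo–Charlie: 6.7 km
Charlie–Delta: 57.8 km
Delta–Echo: 80.9 km
Smallest added distance is 4.6 km, inserting between Alpha and Bravo.

between Alpha and Bravo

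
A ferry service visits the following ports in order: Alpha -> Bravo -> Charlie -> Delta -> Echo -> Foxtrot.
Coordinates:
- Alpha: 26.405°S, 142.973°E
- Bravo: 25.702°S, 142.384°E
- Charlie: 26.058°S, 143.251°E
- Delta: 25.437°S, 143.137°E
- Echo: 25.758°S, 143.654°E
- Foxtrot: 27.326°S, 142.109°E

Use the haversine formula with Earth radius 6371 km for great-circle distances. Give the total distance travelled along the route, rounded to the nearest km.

Leg distances:
Alpha→Bravo: 97.8 km  (cumulative 97.8 km)
Bravo→Charlie: 95.3 km  (cumulative 193.2 km)
Charlie→Delta: 70.0 km  (cumulative 263.2 km)
Delta→Echo: 62.9 km  (cumulative 326.1 km)
Echo→Foxtrot: 232.4 km  (cumulative 558.5 km)
Total route length ≈ 559 km.

559 km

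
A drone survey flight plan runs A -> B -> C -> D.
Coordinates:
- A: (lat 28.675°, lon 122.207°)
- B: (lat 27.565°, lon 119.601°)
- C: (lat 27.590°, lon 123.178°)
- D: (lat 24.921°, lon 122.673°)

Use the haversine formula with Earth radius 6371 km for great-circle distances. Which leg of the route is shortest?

A–B

Leg distances:
A→B: 283.8 km
B→C: 352.6 km
C→D: 301.0 km
The shortest leg is A–B at 283.8 km.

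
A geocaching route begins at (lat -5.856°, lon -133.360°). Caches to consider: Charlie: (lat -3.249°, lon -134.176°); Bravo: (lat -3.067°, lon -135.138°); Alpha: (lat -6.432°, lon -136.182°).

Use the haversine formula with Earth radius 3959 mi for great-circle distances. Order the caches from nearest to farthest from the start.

Distance from the start at (lat -5.856°, lon -133.360°) to each:
Charlie (lat -3.249°, lon -134.176°): 188.7 mi
Alpha (lat -6.432°, lon -136.182°): 197.9 mi
Bravo (lat -3.067°, lon -135.138°): 228.3 mi

Charlie, Alpha, Bravo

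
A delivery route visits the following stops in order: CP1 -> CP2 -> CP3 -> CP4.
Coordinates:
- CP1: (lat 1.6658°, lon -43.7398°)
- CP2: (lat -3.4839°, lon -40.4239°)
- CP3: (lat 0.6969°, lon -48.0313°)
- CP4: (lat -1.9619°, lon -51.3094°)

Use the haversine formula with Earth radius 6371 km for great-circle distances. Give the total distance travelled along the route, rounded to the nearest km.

2115 km

Leg distances:
CP1→CP2: 681.0 km  (cumulative 681.0 km)
CP2→CP3: 964.8 km  (cumulative 1645.8 km)
CP3→CP4: 469.3 km  (cumulative 2115.1 km)
Total route length ≈ 2115 km.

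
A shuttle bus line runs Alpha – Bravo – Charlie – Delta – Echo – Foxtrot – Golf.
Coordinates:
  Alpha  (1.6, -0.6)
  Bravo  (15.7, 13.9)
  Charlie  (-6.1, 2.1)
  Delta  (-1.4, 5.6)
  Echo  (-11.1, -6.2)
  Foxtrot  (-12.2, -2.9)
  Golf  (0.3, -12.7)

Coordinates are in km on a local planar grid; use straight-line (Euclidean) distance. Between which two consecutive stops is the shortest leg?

Echo–Foxtrot

Leg distances:
Alpha→Bravo: 20.2 km
Bravo→Charlie: 24.8 km
Charlie→Delta: 5.9 km
Delta→Echo: 15.3 km
Echo→Foxtrot: 3.5 km
Foxtrot→Golf: 15.9 km
The shortest leg is Echo–Foxtrot at 3.5 km.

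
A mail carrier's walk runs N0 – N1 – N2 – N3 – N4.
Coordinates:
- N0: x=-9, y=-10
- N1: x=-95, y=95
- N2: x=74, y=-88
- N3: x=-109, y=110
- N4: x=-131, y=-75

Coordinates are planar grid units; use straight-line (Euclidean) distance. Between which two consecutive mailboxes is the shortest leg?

Leg distances:
N0→N1: 135.7
N1→N2: 249.1
N2→N3: 269.6
N3→N4: 186.3
The shortest leg is N0–N1 at 135.7.

N0–N1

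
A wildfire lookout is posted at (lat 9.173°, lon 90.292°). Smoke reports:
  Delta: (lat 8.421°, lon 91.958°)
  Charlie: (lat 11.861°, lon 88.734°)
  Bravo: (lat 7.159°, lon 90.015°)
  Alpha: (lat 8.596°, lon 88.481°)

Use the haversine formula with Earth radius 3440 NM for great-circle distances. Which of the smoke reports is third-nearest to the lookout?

Bravo

Distances from the lookout ((lat 9.173°, lon 90.292°)):
Delta: 108.7 NM
Alpha: 112.9 NM
Bravo: 122.0 NM
Charlie: 185.7 NM
The third-nearest is Bravo at 122.0 NM.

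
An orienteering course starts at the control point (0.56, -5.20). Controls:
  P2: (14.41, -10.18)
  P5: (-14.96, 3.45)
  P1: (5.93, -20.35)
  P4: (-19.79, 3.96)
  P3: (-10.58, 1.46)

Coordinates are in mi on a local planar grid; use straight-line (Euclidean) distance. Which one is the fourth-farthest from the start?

Distance to each, sorted:
P4: 22.3 mi
P5: 17.8 mi
P1: 16.1 mi
P2: 14.7 mi
P3: 13.0 mi
The fourth-farthest is P2 at 14.7 mi.

P2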